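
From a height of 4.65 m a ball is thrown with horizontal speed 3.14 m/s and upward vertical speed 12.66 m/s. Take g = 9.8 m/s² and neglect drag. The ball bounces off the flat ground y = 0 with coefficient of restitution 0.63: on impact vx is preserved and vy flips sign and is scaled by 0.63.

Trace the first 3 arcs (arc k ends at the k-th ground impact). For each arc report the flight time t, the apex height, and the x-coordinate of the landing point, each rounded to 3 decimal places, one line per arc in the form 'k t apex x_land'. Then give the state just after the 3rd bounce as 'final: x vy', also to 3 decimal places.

1 2.910 12.827 9.137
2 2.039 5.091 15.538
3 1.284 2.021 19.571
final: 19.571 3.965

Arc 1: start y=4.650, vy=12.660 → t=2.910, apex=12.827, x_land=9.137, impact vy=-15.856
  bounce: vy ← 0.63·15.856 = 9.989
Arc 2: start y=0.000, vy=9.989 → t=2.039, apex=5.091, x_land=15.538, impact vy=-9.989
  bounce: vy ← 0.63·9.989 = 6.293
Arc 3: start y=0.000, vy=6.293 → t=1.284, apex=2.021, x_land=19.571, impact vy=-6.293
  bounce: vy ← 0.63·6.293 = 3.965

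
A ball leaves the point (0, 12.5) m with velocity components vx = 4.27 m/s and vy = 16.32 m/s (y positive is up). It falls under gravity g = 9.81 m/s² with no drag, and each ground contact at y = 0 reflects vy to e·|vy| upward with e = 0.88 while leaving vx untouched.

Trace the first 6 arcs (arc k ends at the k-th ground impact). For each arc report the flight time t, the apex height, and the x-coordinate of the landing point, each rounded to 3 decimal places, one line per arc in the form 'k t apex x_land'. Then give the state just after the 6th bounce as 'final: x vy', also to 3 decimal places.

1 3.969 26.075 16.949
2 4.058 20.193 34.276
3 3.571 15.637 49.524
4 3.142 12.109 62.943
5 2.765 9.377 74.751
6 2.434 7.262 85.142
final: 85.142 10.504

Arc 1: start y=12.500, vy=16.320 → t=3.969, apex=26.075, x_land=16.949, impact vy=-22.618
  bounce: vy ← 0.88·22.618 = 19.904
Arc 2: start y=0.000, vy=19.904 → t=4.058, apex=20.193, x_land=34.276, impact vy=-19.904
  bounce: vy ← 0.88·19.904 = 17.516
Arc 3: start y=0.000, vy=17.516 → t=3.571, apex=15.637, x_land=49.524, impact vy=-17.516
  bounce: vy ← 0.88·17.516 = 15.414
Arc 4: start y=0.000, vy=15.414 → t=3.142, apex=12.109, x_land=62.943, impact vy=-15.414
  bounce: vy ← 0.88·15.414 = 13.564
Arc 5: start y=0.000, vy=13.564 → t=2.765, apex=9.377, x_land=74.751, impact vy=-13.564
  bounce: vy ← 0.88·13.564 = 11.936
Arc 6: start y=0.000, vy=11.936 → t=2.434, apex=7.262, x_land=85.142, impact vy=-11.936
  bounce: vy ← 0.88·11.936 = 10.504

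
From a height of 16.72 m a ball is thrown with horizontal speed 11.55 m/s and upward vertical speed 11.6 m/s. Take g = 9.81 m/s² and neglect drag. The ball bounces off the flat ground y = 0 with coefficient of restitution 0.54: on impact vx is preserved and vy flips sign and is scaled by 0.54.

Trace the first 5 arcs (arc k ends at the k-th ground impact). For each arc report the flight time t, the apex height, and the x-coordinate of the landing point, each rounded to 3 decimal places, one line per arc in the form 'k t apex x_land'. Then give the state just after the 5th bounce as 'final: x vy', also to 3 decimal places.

Arc 1: start y=16.720, vy=11.600 → t=3.375, apex=23.578, x_land=38.981, impact vy=-21.508
  bounce: vy ← 0.54·21.508 = 11.614
Arc 2: start y=0.000, vy=11.614 → t=2.368, apex=6.875, x_land=66.330, impact vy=-11.614
  bounce: vy ← 0.54·11.614 = 6.272
Arc 3: start y=0.000, vy=6.272 → t=1.279, apex=2.005, x_land=81.098, impact vy=-6.272
  bounce: vy ← 0.54·6.272 = 3.387
Arc 4: start y=0.000, vy=3.387 → t=0.690, apex=0.585, x_land=89.073, impact vy=-3.387
  bounce: vy ← 0.54·3.387 = 1.829
Arc 5: start y=0.000, vy=1.829 → t=0.373, apex=0.170, x_land=93.380, impact vy=-1.829
  bounce: vy ← 0.54·1.829 = 0.988

1 3.375 23.578 38.981
2 2.368 6.875 66.330
3 1.279 2.005 81.098
4 0.690 0.585 89.073
5 0.373 0.170 93.380
final: 93.380 0.988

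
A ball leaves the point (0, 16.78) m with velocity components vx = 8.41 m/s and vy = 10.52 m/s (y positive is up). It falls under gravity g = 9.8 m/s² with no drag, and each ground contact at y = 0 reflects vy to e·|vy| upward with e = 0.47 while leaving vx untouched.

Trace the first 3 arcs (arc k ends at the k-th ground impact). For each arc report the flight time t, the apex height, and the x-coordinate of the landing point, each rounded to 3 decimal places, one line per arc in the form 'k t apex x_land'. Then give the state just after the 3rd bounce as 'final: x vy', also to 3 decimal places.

Arc 1: start y=16.780, vy=10.520 → t=3.213, apex=22.426, x_land=27.020, impact vy=-20.966
  bounce: vy ← 0.47·20.966 = 9.854
Arc 2: start y=0.000, vy=9.854 → t=2.011, apex=4.954, x_land=43.932, impact vy=-9.854
  bounce: vy ← 0.47·9.854 = 4.631
Arc 3: start y=0.000, vy=4.631 → t=0.945, apex=1.094, x_land=51.881, impact vy=-4.631
  bounce: vy ← 0.47·4.631 = 2.177

1 3.213 22.426 27.020
2 2.011 4.954 43.932
3 0.945 1.094 51.881
final: 51.881 2.177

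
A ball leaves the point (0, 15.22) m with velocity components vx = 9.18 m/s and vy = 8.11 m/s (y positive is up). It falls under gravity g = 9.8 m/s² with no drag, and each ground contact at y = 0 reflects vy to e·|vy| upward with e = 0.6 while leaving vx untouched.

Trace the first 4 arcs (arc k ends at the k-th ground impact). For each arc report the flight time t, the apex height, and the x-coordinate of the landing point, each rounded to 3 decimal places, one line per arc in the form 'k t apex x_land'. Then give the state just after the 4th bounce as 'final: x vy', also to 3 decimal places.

Arc 1: start y=15.220, vy=8.110 → t=2.775, apex=18.576, x_land=25.471, impact vy=-19.081
  bounce: vy ← 0.6·19.081 = 11.449
Arc 2: start y=0.000, vy=11.449 → t=2.336, apex=6.687, x_land=46.919, impact vy=-11.449
  bounce: vy ← 0.6·11.449 = 6.869
Arc 3: start y=0.000, vy=6.869 → t=1.402, apex=2.407, x_land=59.788, impact vy=-6.869
  bounce: vy ← 0.6·6.869 = 4.121
Arc 4: start y=0.000, vy=4.121 → t=0.841, apex=0.867, x_land=67.510, impact vy=-4.121
  bounce: vy ← 0.6·4.121 = 2.473

1 2.775 18.576 25.471
2 2.336 6.687 46.919
3 1.402 2.407 59.788
4 0.841 0.867 67.510
final: 67.510 2.473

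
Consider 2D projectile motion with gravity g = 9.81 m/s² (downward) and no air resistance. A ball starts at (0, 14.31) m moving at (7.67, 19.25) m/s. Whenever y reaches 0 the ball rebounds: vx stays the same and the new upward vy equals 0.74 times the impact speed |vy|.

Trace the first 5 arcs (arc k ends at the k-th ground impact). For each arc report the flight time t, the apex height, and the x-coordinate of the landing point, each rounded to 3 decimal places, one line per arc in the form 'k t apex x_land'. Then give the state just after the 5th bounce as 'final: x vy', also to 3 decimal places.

1 4.564 33.197 35.004
2 3.850 18.179 64.536
3 2.849 9.955 86.389
4 2.108 5.451 102.561
5 1.560 2.985 114.528
final: 114.528 5.663

Arc 1: start y=14.310, vy=19.250 → t=4.564, apex=33.197, x_land=35.004, impact vy=-25.521
  bounce: vy ← 0.74·25.521 = 18.886
Arc 2: start y=0.000, vy=18.886 → t=3.850, apex=18.179, x_land=64.536, impact vy=-18.886
  bounce: vy ← 0.74·18.886 = 13.975
Arc 3: start y=0.000, vy=13.975 → t=2.849, apex=9.955, x_land=86.389, impact vy=-13.975
  bounce: vy ← 0.74·13.975 = 10.342
Arc 4: start y=0.000, vy=10.342 → t=2.108, apex=5.451, x_land=102.561, impact vy=-10.342
  bounce: vy ← 0.74·10.342 = 7.653
Arc 5: start y=0.000, vy=7.653 → t=1.560, apex=2.985, x_land=114.528, impact vy=-7.653
  bounce: vy ← 0.74·7.653 = 5.663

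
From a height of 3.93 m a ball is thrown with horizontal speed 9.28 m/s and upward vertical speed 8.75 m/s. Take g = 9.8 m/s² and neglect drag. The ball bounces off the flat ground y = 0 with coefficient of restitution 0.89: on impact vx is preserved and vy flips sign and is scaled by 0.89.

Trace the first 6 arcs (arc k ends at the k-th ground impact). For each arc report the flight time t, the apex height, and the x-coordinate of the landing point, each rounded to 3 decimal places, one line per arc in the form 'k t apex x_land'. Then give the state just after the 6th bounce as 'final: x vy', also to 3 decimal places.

Arc 1: start y=3.930, vy=8.750 → t=2.157, apex=7.836, x_land=20.021, impact vy=-12.393
  bounce: vy ← 0.89·12.393 = 11.030
Arc 2: start y=0.000, vy=11.030 → t=2.251, apex=6.207, x_land=40.911, impact vy=-11.030
  bounce: vy ← 0.89·11.030 = 9.817
Arc 3: start y=0.000, vy=9.817 → t=2.003, apex=4.917, x_land=59.502, impact vy=-9.817
  bounce: vy ← 0.89·9.817 = 8.737
Arc 4: start y=0.000, vy=8.737 → t=1.783, apex=3.894, x_land=76.048, impact vy=-8.737
  bounce: vy ← 0.89·8.737 = 7.776
Arc 5: start y=0.000, vy=7.776 → t=1.587, apex=3.085, x_land=90.775, impact vy=-7.776
  bounce: vy ← 0.89·7.776 = 6.920
Arc 6: start y=0.000, vy=6.920 → t=1.412, apex=2.443, x_land=103.881, impact vy=-6.920
  bounce: vy ← 0.89·6.920 = 6.159

1 2.157 7.836 20.021
2 2.251 6.207 40.911
3 2.003 4.917 59.502
4 1.783 3.894 76.048
5 1.587 3.085 90.775
6 1.412 2.443 103.881
final: 103.881 6.159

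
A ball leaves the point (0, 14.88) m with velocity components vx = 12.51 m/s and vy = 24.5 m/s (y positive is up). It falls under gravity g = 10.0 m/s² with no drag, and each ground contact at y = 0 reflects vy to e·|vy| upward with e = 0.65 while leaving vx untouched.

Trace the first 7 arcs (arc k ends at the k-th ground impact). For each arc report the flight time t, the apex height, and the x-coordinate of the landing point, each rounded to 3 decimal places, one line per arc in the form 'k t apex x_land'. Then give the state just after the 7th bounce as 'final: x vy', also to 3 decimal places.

1 5.446 44.892 68.135
2 3.895 18.967 116.865
3 2.532 8.014 148.540
4 1.646 3.386 169.129
5 1.070 1.430 182.512
6 0.695 0.604 191.210
7 0.452 0.255 196.865
final: 196.865 1.469

Arc 1: start y=14.880, vy=24.500 → t=5.446, apex=44.892, x_land=68.135, impact vy=-29.964
  bounce: vy ← 0.65·29.964 = 19.477
Arc 2: start y=0.000, vy=19.477 → t=3.895, apex=18.967, x_land=116.865, impact vy=-19.477
  bounce: vy ← 0.65·19.477 = 12.660
Arc 3: start y=0.000, vy=12.660 → t=2.532, apex=8.014, x_land=148.540, impact vy=-12.660
  bounce: vy ← 0.65·12.660 = 8.229
Arc 4: start y=0.000, vy=8.229 → t=1.646, apex=3.386, x_land=169.129, impact vy=-8.229
  bounce: vy ← 0.65·8.229 = 5.349
Arc 5: start y=0.000, vy=5.349 → t=1.070, apex=1.430, x_land=182.512, impact vy=-5.349
  bounce: vy ← 0.65·5.349 = 3.477
Arc 6: start y=0.000, vy=3.477 → t=0.695, apex=0.604, x_land=191.210, impact vy=-3.477
  bounce: vy ← 0.65·3.477 = 2.260
Arc 7: start y=0.000, vy=2.260 → t=0.452, apex=0.255, x_land=196.865, impact vy=-2.260
  bounce: vy ← 0.65·2.260 = 1.469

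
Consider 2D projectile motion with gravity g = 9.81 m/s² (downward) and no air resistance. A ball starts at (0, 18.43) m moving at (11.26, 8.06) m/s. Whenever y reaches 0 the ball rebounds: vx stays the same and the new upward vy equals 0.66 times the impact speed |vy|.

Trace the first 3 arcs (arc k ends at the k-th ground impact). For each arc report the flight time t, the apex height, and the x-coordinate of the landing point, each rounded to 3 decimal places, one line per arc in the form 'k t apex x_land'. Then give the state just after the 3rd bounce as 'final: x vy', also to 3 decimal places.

Arc 1: start y=18.430, vy=8.060 → t=2.927, apex=21.741, x_land=32.957, impact vy=-20.653
  bounce: vy ← 0.66·20.653 = 13.631
Arc 2: start y=0.000, vy=13.631 → t=2.779, apex=9.470, x_land=64.249, impact vy=-13.631
  bounce: vy ← 0.66·13.631 = 8.997
Arc 3: start y=0.000, vy=8.997 → t=1.834, apex=4.125, x_land=84.902, impact vy=-8.997
  bounce: vy ← 0.66·8.997 = 5.938

1 2.927 21.741 32.957
2 2.779 9.470 64.249
3 1.834 4.125 84.902
final: 84.902 5.938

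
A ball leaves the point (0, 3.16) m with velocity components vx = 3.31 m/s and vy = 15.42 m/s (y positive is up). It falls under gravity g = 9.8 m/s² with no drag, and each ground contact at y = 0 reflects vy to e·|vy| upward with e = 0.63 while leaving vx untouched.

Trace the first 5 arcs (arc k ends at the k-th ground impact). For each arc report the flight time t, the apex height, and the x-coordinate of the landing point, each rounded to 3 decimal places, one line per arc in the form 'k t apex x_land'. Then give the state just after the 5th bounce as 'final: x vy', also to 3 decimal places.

Arc 1: start y=3.160, vy=15.420 → t=3.340, apex=15.291, x_land=11.055, impact vy=-17.312
  bounce: vy ← 0.63·17.312 = 10.907
Arc 2: start y=0.000, vy=10.907 → t=2.226, apex=6.069, x_land=18.423, impact vy=-10.907
  bounce: vy ← 0.63·10.907 = 6.871
Arc 3: start y=0.000, vy=6.871 → t=1.402, apex=2.409, x_land=23.065, impact vy=-6.871
  bounce: vy ← 0.63·6.871 = 4.329
Arc 4: start y=0.000, vy=4.329 → t=0.883, apex=0.956, x_land=25.989, impact vy=-4.329
  bounce: vy ← 0.63·4.329 = 2.727
Arc 5: start y=0.000, vy=2.727 → t=0.557, apex=0.379, x_land=27.831, impact vy=-2.727
  bounce: vy ← 0.63·2.727 = 1.718

1 3.340 15.291 11.055
2 2.226 6.069 18.423
3 1.402 2.409 23.065
4 0.883 0.956 25.989
5 0.557 0.379 27.831
final: 27.831 1.718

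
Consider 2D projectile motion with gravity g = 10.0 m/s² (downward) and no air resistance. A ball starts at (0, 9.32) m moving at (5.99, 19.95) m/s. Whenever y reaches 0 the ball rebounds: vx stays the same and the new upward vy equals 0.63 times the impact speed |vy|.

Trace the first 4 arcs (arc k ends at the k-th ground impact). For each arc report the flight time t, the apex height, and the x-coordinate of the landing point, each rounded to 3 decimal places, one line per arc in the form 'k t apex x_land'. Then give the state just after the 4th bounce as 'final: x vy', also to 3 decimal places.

Arc 1: start y=9.320, vy=19.950 → t=4.412, apex=29.220, x_land=26.431, impact vy=-24.174
  bounce: vy ← 0.63·24.174 = 15.230
Arc 2: start y=0.000, vy=15.230 → t=3.046, apex=11.597, x_land=44.676, impact vy=-15.230
  bounce: vy ← 0.63·15.230 = 9.595
Arc 3: start y=0.000, vy=9.595 → t=1.919, apex=4.603, x_land=56.171, impact vy=-9.595
  bounce: vy ← 0.63·9.595 = 6.045
Arc 4: start y=0.000, vy=6.045 → t=1.209, apex=1.827, x_land=63.412, impact vy=-6.045
  bounce: vy ← 0.63·6.045 = 3.808

1 4.412 29.220 26.431
2 3.046 11.597 44.676
3 1.919 4.603 56.171
4 1.209 1.827 63.412
final: 63.412 3.808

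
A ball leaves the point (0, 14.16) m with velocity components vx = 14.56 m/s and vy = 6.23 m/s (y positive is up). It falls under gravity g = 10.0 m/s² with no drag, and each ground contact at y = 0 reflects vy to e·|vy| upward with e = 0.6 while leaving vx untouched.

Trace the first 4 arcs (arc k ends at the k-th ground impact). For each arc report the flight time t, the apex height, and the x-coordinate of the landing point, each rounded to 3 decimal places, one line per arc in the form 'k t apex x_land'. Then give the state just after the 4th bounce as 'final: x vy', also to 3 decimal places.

1 2.417 16.101 35.198
2 2.153 5.796 66.551
3 1.292 2.087 85.363
4 0.775 0.751 96.650
final: 96.650 2.326

Arc 1: start y=14.160, vy=6.230 → t=2.417, apex=16.101, x_land=35.198, impact vy=-17.945
  bounce: vy ← 0.6·17.945 = 10.767
Arc 2: start y=0.000, vy=10.767 → t=2.153, apex=5.796, x_land=66.551, impact vy=-10.767
  bounce: vy ← 0.6·10.767 = 6.460
Arc 3: start y=0.000, vy=6.460 → t=1.292, apex=2.087, x_land=85.363, impact vy=-6.460
  bounce: vy ← 0.6·6.460 = 3.876
Arc 4: start y=0.000, vy=3.876 → t=0.775, apex=0.751, x_land=96.650, impact vy=-3.876
  bounce: vy ← 0.6·3.876 = 2.326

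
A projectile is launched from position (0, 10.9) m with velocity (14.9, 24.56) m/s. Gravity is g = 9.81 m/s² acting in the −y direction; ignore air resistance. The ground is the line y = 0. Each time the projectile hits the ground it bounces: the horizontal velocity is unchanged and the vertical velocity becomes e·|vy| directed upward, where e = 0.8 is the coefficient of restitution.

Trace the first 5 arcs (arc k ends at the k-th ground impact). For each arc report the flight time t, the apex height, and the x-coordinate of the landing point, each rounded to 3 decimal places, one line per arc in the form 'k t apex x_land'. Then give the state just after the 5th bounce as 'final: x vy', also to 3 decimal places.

1 5.417 41.644 80.718
2 4.662 26.652 150.183
3 3.730 17.057 205.754
4 2.984 10.917 250.211
5 2.387 6.987 285.777
final: 285.777 9.366

Arc 1: start y=10.900, vy=24.560 → t=5.417, apex=41.644, x_land=80.718, impact vy=-28.584
  bounce: vy ← 0.8·28.584 = 22.867
Arc 2: start y=0.000, vy=22.867 → t=4.662, apex=26.652, x_land=150.183, impact vy=-22.867
  bounce: vy ← 0.8·22.867 = 18.294
Arc 3: start y=0.000, vy=18.294 → t=3.730, apex=17.057, x_land=205.754, impact vy=-18.294
  bounce: vy ← 0.8·18.294 = 14.635
Arc 4: start y=0.000, vy=14.635 → t=2.984, apex=10.917, x_land=250.211, impact vy=-14.635
  bounce: vy ← 0.8·14.635 = 11.708
Arc 5: start y=0.000, vy=11.708 → t=2.387, apex=6.987, x_land=285.777, impact vy=-11.708
  bounce: vy ← 0.8·11.708 = 9.366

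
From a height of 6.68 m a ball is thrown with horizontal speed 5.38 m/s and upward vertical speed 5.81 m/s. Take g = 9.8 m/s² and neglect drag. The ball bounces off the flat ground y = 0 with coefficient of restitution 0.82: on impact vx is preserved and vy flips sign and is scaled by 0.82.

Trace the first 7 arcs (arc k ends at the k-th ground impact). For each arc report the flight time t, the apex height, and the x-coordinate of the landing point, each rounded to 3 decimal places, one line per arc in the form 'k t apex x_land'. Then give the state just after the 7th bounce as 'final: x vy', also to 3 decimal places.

Arc 1: start y=6.680, vy=5.810 → t=1.902, apex=8.402, x_land=10.235, impact vy=-12.833
  bounce: vy ← 0.82·12.833 = 10.523
Arc 2: start y=0.000, vy=10.523 → t=2.148, apex=5.650, x_land=21.788, impact vy=-10.523
  bounce: vy ← 0.82·10.523 = 8.629
Arc 3: start y=0.000, vy=8.629 → t=1.761, apex=3.799, x_land=31.263, impact vy=-8.629
  bounce: vy ← 0.82·8.629 = 7.076
Arc 4: start y=0.000, vy=7.076 → t=1.444, apex=2.554, x_land=39.031, impact vy=-7.076
  bounce: vy ← 0.82·7.076 = 5.802
Arc 5: start y=0.000, vy=5.802 → t=1.184, apex=1.718, x_land=45.402, impact vy=-5.802
  bounce: vy ← 0.82·5.802 = 4.758
Arc 6: start y=0.000, vy=4.758 → t=0.971, apex=1.155, x_land=50.625, impact vy=-4.758
  bounce: vy ← 0.82·4.758 = 3.901
Arc 7: start y=0.000, vy=3.901 → t=0.796, apex=0.777, x_land=54.909, impact vy=-3.901
  bounce: vy ← 0.82·3.901 = 3.199

1 1.902 8.402 10.235
2 2.148 5.650 21.788
3 1.761 3.799 31.263
4 1.444 2.554 39.031
5 1.184 1.718 45.402
6 0.971 1.155 50.625
7 0.796 0.777 54.909
final: 54.909 3.199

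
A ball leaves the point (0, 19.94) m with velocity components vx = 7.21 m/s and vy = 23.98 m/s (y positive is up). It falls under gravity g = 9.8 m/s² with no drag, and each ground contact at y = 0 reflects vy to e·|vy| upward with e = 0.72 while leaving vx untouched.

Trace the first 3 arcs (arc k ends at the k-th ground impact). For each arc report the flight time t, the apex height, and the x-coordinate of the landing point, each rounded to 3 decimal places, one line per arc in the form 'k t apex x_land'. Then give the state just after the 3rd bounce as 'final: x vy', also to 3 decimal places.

Arc 1: start y=19.940, vy=23.980 → t=5.618, apex=49.279, x_land=40.507, impact vy=-31.078
  bounce: vy ← 0.72·31.078 = 22.376
Arc 2: start y=0.000, vy=22.376 → t=4.567, apex=25.546, x_land=73.433, impact vy=-22.376
  bounce: vy ← 0.72·22.376 = 16.111
Arc 3: start y=0.000, vy=16.111 → t=3.288, apex=13.243, x_land=97.139, impact vy=-16.111
  bounce: vy ← 0.72·16.111 = 11.600

1 5.618 49.279 40.507
2 4.567 25.546 73.433
3 3.288 13.243 97.139
final: 97.139 11.600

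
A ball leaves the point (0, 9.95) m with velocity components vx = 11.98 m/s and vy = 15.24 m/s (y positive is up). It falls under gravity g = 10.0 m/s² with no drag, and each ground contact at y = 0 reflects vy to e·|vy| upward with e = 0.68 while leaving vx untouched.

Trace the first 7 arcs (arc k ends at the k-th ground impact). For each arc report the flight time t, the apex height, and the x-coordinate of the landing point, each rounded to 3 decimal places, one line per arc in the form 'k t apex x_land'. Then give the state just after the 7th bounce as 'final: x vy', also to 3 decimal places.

1 3.601 21.563 43.136
2 2.824 9.971 76.971
3 1.921 4.610 99.979
4 1.306 2.132 115.624
5 0.888 0.986 126.263
6 0.604 0.456 133.497
7 0.411 0.211 138.416
final: 138.416 1.396

Arc 1: start y=9.950, vy=15.240 → t=3.601, apex=21.563, x_land=43.136, impact vy=-20.767
  bounce: vy ← 0.68·20.767 = 14.121
Arc 2: start y=0.000, vy=14.121 → t=2.824, apex=9.971, x_land=76.971, impact vy=-14.121
  bounce: vy ← 0.68·14.121 = 9.603
Arc 3: start y=0.000, vy=9.603 → t=1.921, apex=4.610, x_land=99.979, impact vy=-9.603
  bounce: vy ← 0.68·9.603 = 6.530
Arc 4: start y=0.000, vy=6.530 → t=1.306, apex=2.132, x_land=115.624, impact vy=-6.530
  bounce: vy ← 0.68·6.530 = 4.440
Arc 5: start y=0.000, vy=4.440 → t=0.888, apex=0.986, x_land=126.263, impact vy=-4.440
  bounce: vy ← 0.68·4.440 = 3.019
Arc 6: start y=0.000, vy=3.019 → t=0.604, apex=0.456, x_land=133.497, impact vy=-3.019
  bounce: vy ← 0.68·3.019 = 2.053
Arc 7: start y=0.000, vy=2.053 → t=0.411, apex=0.211, x_land=138.416, impact vy=-2.053
  bounce: vy ← 0.68·2.053 = 1.396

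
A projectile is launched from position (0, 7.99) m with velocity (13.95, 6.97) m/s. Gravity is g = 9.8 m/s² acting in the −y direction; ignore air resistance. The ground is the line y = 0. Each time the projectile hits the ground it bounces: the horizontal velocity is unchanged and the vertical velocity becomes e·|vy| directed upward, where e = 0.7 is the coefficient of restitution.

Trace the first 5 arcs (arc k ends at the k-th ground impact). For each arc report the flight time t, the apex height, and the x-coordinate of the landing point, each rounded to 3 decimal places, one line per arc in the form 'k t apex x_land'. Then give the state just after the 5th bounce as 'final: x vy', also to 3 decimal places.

Arc 1: start y=7.990, vy=6.970 → t=2.173, apex=10.469, x_land=30.312, impact vy=-14.324
  bounce: vy ← 0.7·14.324 = 10.027
Arc 2: start y=0.000, vy=10.027 → t=2.046, apex=5.130, x_land=58.858, impact vy=-10.027
  bounce: vy ← 0.7·10.027 = 7.019
Arc 3: start y=0.000, vy=7.019 → t=1.432, apex=2.514, x_land=78.840, impact vy=-7.019
  bounce: vy ← 0.7·7.019 = 4.913
Arc 4: start y=0.000, vy=4.913 → t=1.003, apex=1.232, x_land=92.828, impact vy=-4.913
  bounce: vy ← 0.7·4.913 = 3.439
Arc 5: start y=0.000, vy=3.439 → t=0.702, apex=0.603, x_land=102.619, impact vy=-3.439
  bounce: vy ← 0.7·3.439 = 2.407

1 2.173 10.469 30.312
2 2.046 5.130 58.858
3 1.432 2.514 78.840
4 1.003 1.232 92.828
5 0.702 0.603 102.619
final: 102.619 2.407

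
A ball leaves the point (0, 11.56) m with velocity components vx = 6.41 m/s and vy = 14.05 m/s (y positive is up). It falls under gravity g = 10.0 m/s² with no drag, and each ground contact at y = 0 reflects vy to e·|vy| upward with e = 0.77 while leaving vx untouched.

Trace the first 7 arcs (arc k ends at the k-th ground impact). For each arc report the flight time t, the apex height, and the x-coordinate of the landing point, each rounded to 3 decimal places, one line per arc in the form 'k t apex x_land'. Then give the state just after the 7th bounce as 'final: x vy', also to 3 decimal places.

1 3.475 21.430 22.276
2 3.188 12.706 42.713
3 2.455 7.533 58.449
4 1.890 4.467 70.566
5 1.456 2.648 79.896
6 1.121 1.570 87.080
7 0.863 0.931 92.612
final: 92.612 3.322

Arc 1: start y=11.560, vy=14.050 → t=3.475, apex=21.430, x_land=22.276, impact vy=-20.703
  bounce: vy ← 0.77·20.703 = 15.941
Arc 2: start y=0.000, vy=15.941 → t=3.188, apex=12.706, x_land=42.713, impact vy=-15.941
  bounce: vy ← 0.77·15.941 = 12.275
Arc 3: start y=0.000, vy=12.275 → t=2.455, apex=7.533, x_land=58.449, impact vy=-12.275
  bounce: vy ← 0.77·12.275 = 9.451
Arc 4: start y=0.000, vy=9.451 → t=1.890, apex=4.467, x_land=70.566, impact vy=-9.451
  bounce: vy ← 0.77·9.451 = 7.278
Arc 5: start y=0.000, vy=7.278 → t=1.456, apex=2.648, x_land=79.896, impact vy=-7.278
  bounce: vy ← 0.77·7.278 = 5.604
Arc 6: start y=0.000, vy=5.604 → t=1.121, apex=1.570, x_land=87.080, impact vy=-5.604
  bounce: vy ← 0.77·5.604 = 4.315
Arc 7: start y=0.000, vy=4.315 → t=0.863, apex=0.931, x_land=92.612, impact vy=-4.315
  bounce: vy ← 0.77·4.315 = 3.322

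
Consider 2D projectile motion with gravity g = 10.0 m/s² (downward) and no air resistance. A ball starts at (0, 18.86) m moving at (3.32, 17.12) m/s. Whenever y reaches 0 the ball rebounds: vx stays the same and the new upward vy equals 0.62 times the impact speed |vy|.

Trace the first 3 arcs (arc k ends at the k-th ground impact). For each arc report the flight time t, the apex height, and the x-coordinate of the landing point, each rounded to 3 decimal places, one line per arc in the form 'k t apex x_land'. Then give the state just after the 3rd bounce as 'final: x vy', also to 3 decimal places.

Arc 1: start y=18.860, vy=17.120 → t=4.301, apex=33.515, x_land=14.279, impact vy=-25.890
  bounce: vy ← 0.62·25.890 = 16.052
Arc 2: start y=0.000, vy=16.052 → t=3.210, apex=12.883, x_land=24.938, impact vy=-16.052
  bounce: vy ← 0.62·16.052 = 9.952
Arc 3: start y=0.000, vy=9.952 → t=1.990, apex=4.952, x_land=31.546, impact vy=-9.952
  bounce: vy ← 0.62·9.952 = 6.170

1 4.301 33.515 14.279
2 3.210 12.883 24.938
3 1.990 4.952 31.546
final: 31.546 6.170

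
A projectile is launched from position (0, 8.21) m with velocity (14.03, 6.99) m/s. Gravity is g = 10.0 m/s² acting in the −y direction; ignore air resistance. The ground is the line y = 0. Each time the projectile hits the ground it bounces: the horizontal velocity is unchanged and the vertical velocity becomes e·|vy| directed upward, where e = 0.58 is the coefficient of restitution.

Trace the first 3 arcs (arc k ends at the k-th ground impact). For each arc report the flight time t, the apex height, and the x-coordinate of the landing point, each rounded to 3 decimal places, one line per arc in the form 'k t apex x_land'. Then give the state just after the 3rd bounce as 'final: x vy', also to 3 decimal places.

Arc 1: start y=8.210, vy=6.990 → t=2.159, apex=10.653, x_land=30.286, impact vy=-14.597
  bounce: vy ← 0.58·14.597 = 8.466
Arc 2: start y=0.000, vy=8.466 → t=1.693, apex=3.584, x_land=54.042, impact vy=-8.466
  bounce: vy ← 0.58·8.466 = 4.910
Arc 3: start y=0.000, vy=4.910 → t=0.982, apex=1.206, x_land=67.820, impact vy=-4.910
  bounce: vy ← 0.58·4.910 = 2.848

1 2.159 10.653 30.286
2 1.693 3.584 54.042
3 0.982 1.206 67.820
final: 67.820 2.848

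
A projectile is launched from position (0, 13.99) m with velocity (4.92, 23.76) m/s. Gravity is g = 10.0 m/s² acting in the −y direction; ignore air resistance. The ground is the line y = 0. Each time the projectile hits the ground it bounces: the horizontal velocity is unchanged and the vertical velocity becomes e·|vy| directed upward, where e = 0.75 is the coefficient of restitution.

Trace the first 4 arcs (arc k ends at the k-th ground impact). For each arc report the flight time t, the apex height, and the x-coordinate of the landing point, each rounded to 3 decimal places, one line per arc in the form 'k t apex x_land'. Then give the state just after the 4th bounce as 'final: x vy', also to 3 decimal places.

1 5.282 42.217 25.986
2 4.359 23.747 47.431
3 3.269 13.358 63.514
4 2.452 7.514 75.576
final: 75.576 9.194

Arc 1: start y=13.990, vy=23.760 → t=5.282, apex=42.217, x_land=25.986, impact vy=-29.057
  bounce: vy ← 0.75·29.057 = 21.793
Arc 2: start y=0.000, vy=21.793 → t=4.359, apex=23.747, x_land=47.431, impact vy=-21.793
  bounce: vy ← 0.75·21.793 = 16.345
Arc 3: start y=0.000, vy=16.345 → t=3.269, apex=13.358, x_land=63.514, impact vy=-16.345
  bounce: vy ← 0.75·16.345 = 12.259
Arc 4: start y=0.000, vy=12.259 → t=2.452, apex=7.514, x_land=75.576, impact vy=-12.259
  bounce: vy ← 0.75·12.259 = 9.194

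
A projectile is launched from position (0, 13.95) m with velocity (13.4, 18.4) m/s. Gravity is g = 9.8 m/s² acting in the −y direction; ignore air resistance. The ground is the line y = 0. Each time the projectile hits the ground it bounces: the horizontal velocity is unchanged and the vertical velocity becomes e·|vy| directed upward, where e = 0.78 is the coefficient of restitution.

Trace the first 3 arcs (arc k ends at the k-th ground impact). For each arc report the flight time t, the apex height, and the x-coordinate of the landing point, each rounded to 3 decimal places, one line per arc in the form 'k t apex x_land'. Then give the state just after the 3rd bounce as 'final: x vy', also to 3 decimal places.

1 4.402 31.223 58.985
2 3.938 18.996 111.753
3 3.072 11.557 152.912
final: 152.912 11.740

Arc 1: start y=13.950, vy=18.400 → t=4.402, apex=31.223, x_land=58.985, impact vy=-24.738
  bounce: vy ← 0.78·24.738 = 19.296
Arc 2: start y=0.000, vy=19.296 → t=3.938, apex=18.996, x_land=111.753, impact vy=-19.296
  bounce: vy ← 0.78·19.296 = 15.051
Arc 3: start y=0.000, vy=15.051 → t=3.072, apex=11.557, x_land=152.912, impact vy=-15.051
  bounce: vy ← 0.78·15.051 = 11.740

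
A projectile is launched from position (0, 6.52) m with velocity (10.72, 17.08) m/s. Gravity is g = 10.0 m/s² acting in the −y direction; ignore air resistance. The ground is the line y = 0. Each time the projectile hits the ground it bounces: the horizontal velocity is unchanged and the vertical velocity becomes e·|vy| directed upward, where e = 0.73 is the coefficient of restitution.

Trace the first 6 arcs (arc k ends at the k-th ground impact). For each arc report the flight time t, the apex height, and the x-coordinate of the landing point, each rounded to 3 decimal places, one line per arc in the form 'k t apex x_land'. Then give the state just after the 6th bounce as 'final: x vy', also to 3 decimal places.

Arc 1: start y=6.520, vy=17.080 → t=3.763, apex=21.106, x_land=40.335, impact vy=-20.546
  bounce: vy ← 0.73·20.546 = 14.998
Arc 2: start y=0.000, vy=14.998 → t=3.000, apex=11.248, x_land=72.491, impact vy=-14.998
  bounce: vy ← 0.73·14.998 = 10.949
Arc 3: start y=0.000, vy=10.949 → t=2.190, apex=5.994, x_land=95.966, impact vy=-10.949
  bounce: vy ← 0.73·10.949 = 7.993
Arc 4: start y=0.000, vy=7.993 → t=1.599, apex=3.194, x_land=113.102, impact vy=-7.993
  bounce: vy ← 0.73·7.993 = 5.835
Arc 5: start y=0.000, vy=5.835 → t=1.167, apex=1.702, x_land=125.611, impact vy=-5.835
  bounce: vy ← 0.73·5.835 = 4.259
Arc 6: start y=0.000, vy=4.259 → t=0.852, apex=0.907, x_land=134.743, impact vy=-4.259
  bounce: vy ← 0.73·4.259 = 3.109

1 3.763 21.106 40.335
2 3.000 11.248 72.491
3 2.190 5.994 95.966
4 1.599 3.194 113.102
5 1.167 1.702 125.611
6 0.852 0.907 134.743
final: 134.743 3.109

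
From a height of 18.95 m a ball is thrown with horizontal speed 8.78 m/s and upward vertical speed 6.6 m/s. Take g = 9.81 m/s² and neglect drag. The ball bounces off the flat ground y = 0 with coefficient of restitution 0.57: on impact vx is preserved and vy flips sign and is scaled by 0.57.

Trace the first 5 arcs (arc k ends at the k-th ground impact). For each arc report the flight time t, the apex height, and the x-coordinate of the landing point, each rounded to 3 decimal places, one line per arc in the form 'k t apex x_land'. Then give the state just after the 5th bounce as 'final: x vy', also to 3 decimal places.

1 2.750 21.170 24.148
2 2.368 6.878 44.942
3 1.350 2.235 56.794
4 0.769 0.726 63.550
5 0.439 0.236 67.401
final: 67.401 1.226

Arc 1: start y=18.950, vy=6.600 → t=2.750, apex=21.170, x_land=24.148, impact vy=-20.380
  bounce: vy ← 0.57·20.380 = 11.617
Arc 2: start y=0.000, vy=11.617 → t=2.368, apex=6.878, x_land=44.942, impact vy=-11.617
  bounce: vy ← 0.57·11.617 = 6.622
Arc 3: start y=0.000, vy=6.622 → t=1.350, apex=2.235, x_land=56.794, impact vy=-6.622
  bounce: vy ← 0.57·6.622 = 3.774
Arc 4: start y=0.000, vy=3.774 → t=0.769, apex=0.726, x_land=63.550, impact vy=-3.774
  bounce: vy ← 0.57·3.774 = 2.151
Arc 5: start y=0.000, vy=2.151 → t=0.439, apex=0.236, x_land=67.401, impact vy=-2.151
  bounce: vy ← 0.57·2.151 = 1.226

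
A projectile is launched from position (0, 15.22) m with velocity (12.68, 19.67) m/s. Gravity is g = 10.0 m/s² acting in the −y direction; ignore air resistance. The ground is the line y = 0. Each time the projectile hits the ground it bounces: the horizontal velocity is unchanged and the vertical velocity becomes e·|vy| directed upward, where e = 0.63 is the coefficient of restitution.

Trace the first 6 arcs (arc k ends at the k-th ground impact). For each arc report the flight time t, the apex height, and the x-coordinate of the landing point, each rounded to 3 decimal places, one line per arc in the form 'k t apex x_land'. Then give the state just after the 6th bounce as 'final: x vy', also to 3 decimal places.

1 4.596 34.565 58.281
2 3.313 13.719 100.288
3 2.087 5.445 126.753
4 1.315 2.161 143.426
5 0.828 0.858 153.929
6 0.522 0.340 160.547
final: 160.547 1.644

Arc 1: start y=15.220, vy=19.670 → t=4.596, apex=34.565, x_land=58.281, impact vy=-26.293
  bounce: vy ← 0.63·26.293 = 16.564
Arc 2: start y=0.000, vy=16.564 → t=3.313, apex=13.719, x_land=100.288, impact vy=-16.564
  bounce: vy ← 0.63·16.564 = 10.436
Arc 3: start y=0.000, vy=10.436 → t=2.087, apex=5.445, x_land=126.753, impact vy=-10.436
  bounce: vy ← 0.63·10.436 = 6.574
Arc 4: start y=0.000, vy=6.574 → t=1.315, apex=2.161, x_land=143.426, impact vy=-6.574
  bounce: vy ← 0.63·6.574 = 4.142
Arc 5: start y=0.000, vy=4.142 → t=0.828, apex=0.858, x_land=153.929, impact vy=-4.142
  bounce: vy ← 0.63·4.142 = 2.609
Arc 6: start y=0.000, vy=2.609 → t=0.522, apex=0.340, x_land=160.547, impact vy=-2.609
  bounce: vy ← 0.63·2.609 = 1.644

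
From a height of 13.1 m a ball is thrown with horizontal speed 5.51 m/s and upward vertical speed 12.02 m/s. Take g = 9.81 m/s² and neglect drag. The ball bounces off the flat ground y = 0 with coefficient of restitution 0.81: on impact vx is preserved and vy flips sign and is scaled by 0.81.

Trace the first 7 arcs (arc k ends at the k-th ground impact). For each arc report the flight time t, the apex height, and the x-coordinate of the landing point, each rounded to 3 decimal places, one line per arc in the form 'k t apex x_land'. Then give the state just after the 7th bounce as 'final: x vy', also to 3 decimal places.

1 3.268 20.464 18.006
2 3.309 13.426 36.238
3 2.680 8.809 51.006
4 2.171 5.780 62.969
5 1.759 3.792 72.658
6 1.424 2.488 80.506
7 1.154 1.632 86.864
final: 86.864 4.584

Arc 1: start y=13.100, vy=12.020 → t=3.268, apex=20.464, x_land=18.006, impact vy=-20.038
  bounce: vy ← 0.81·20.038 = 16.230
Arc 2: start y=0.000, vy=16.230 → t=3.309, apex=13.426, x_land=36.238, impact vy=-16.230
  bounce: vy ← 0.81·16.230 = 13.147
Arc 3: start y=0.000, vy=13.147 → t=2.680, apex=8.809, x_land=51.006, impact vy=-13.147
  bounce: vy ← 0.81·13.147 = 10.649
Arc 4: start y=0.000, vy=10.649 → t=2.171, apex=5.780, x_land=62.969, impact vy=-10.649
  bounce: vy ← 0.81·10.649 = 8.625
Arc 5: start y=0.000, vy=8.625 → t=1.759, apex=3.792, x_land=72.658, impact vy=-8.625
  bounce: vy ← 0.81·8.625 = 6.987
Arc 6: start y=0.000, vy=6.987 → t=1.424, apex=2.488, x_land=80.506, impact vy=-6.987
  bounce: vy ← 0.81·6.987 = 5.659
Arc 7: start y=0.000, vy=5.659 → t=1.154, apex=1.632, x_land=86.864, impact vy=-5.659
  bounce: vy ← 0.81·5.659 = 4.584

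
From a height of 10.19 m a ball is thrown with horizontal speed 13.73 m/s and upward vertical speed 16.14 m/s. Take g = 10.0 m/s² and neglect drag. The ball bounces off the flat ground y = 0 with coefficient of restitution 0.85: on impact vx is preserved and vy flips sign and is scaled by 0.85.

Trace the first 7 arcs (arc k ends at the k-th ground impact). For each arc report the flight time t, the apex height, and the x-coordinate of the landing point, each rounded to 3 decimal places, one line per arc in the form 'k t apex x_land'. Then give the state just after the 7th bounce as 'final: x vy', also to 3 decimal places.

Arc 1: start y=10.190, vy=16.140 → t=3.769, apex=23.215, x_land=51.745, impact vy=-21.548
  bounce: vy ← 0.85·21.548 = 18.315
Arc 2: start y=0.000, vy=18.315 → t=3.663, apex=16.773, x_land=102.039, impact vy=-18.315
  bounce: vy ← 0.85·18.315 = 15.568
Arc 3: start y=0.000, vy=15.568 → t=3.114, apex=12.118, x_land=144.790, impact vy=-15.568
  bounce: vy ← 0.85·15.568 = 13.233
Arc 4: start y=0.000, vy=13.233 → t=2.647, apex=8.756, x_land=181.127, impact vy=-13.233
  bounce: vy ← 0.85·13.233 = 11.248
Arc 5: start y=0.000, vy=11.248 → t=2.250, apex=6.326, x_land=212.014, impact vy=-11.248
  bounce: vy ← 0.85·11.248 = 9.561
Arc 6: start y=0.000, vy=9.561 → t=1.912, apex=4.570, x_land=238.268, impact vy=-9.561
  bounce: vy ← 0.85·9.561 = 8.127
Arc 7: start y=0.000, vy=8.127 → t=1.625, apex=3.302, x_land=260.584, impact vy=-8.127
  bounce: vy ← 0.85·8.127 = 6.908

1 3.769 23.215 51.745
2 3.663 16.773 102.039
3 3.114 12.118 144.790
4 2.647 8.756 181.127
5 2.250 6.326 212.014
6 1.912 4.570 238.268
7 1.625 3.302 260.584
final: 260.584 6.908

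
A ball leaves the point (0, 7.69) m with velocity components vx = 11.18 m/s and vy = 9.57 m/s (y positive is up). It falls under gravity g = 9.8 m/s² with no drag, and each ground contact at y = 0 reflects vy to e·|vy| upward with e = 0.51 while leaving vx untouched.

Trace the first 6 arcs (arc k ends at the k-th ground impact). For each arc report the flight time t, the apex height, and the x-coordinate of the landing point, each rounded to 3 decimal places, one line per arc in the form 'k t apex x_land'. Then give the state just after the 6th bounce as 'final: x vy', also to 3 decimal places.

1 2.565 12.363 28.676
2 1.620 3.216 46.789
3 0.826 0.836 56.027
4 0.421 0.218 60.738
5 0.215 0.057 63.141
6 0.110 0.015 64.367
final: 64.367 0.274

Arc 1: start y=7.690, vy=9.570 → t=2.565, apex=12.363, x_land=28.676, impact vy=-15.566
  bounce: vy ← 0.51·15.566 = 7.939
Arc 2: start y=0.000, vy=7.939 → t=1.620, apex=3.216, x_land=46.789, impact vy=-7.939
  bounce: vy ← 0.51·7.939 = 4.049
Arc 3: start y=0.000, vy=4.049 → t=0.826, apex=0.836, x_land=56.027, impact vy=-4.049
  bounce: vy ← 0.51·4.049 = 2.065
Arc 4: start y=0.000, vy=2.065 → t=0.421, apex=0.218, x_land=60.738, impact vy=-2.065
  bounce: vy ← 0.51·2.065 = 1.053
Arc 5: start y=0.000, vy=1.053 → t=0.215, apex=0.057, x_land=63.141, impact vy=-1.053
  bounce: vy ← 0.51·1.053 = 0.537
Arc 6: start y=0.000, vy=0.537 → t=0.110, apex=0.015, x_land=64.367, impact vy=-0.537
  bounce: vy ← 0.51·0.537 = 0.274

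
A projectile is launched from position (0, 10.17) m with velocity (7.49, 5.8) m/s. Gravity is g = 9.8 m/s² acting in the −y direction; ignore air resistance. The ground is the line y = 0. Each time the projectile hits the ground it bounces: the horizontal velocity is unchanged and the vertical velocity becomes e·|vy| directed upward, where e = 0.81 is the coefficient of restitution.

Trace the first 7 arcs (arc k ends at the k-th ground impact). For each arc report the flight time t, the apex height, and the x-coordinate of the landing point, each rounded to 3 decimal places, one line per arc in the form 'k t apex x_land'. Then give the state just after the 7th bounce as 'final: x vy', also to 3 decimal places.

Arc 1: start y=10.170, vy=5.800 → t=2.149, apex=11.886, x_land=16.098, impact vy=-15.263
  bounce: vy ← 0.81·15.263 = 12.363
Arc 2: start y=0.000, vy=12.363 → t=2.523, apex=7.799, x_land=34.997, impact vy=-12.363
  bounce: vy ← 0.81·12.363 = 10.014
Arc 3: start y=0.000, vy=10.014 → t=2.044, apex=5.117, x_land=50.304, impact vy=-10.014
  bounce: vy ← 0.81·10.014 = 8.112
Arc 4: start y=0.000, vy=8.112 → t=1.655, apex=3.357, x_land=62.704, impact vy=-8.112
  bounce: vy ← 0.81·8.112 = 6.570
Arc 5: start y=0.000, vy=6.570 → t=1.341, apex=2.203, x_land=72.747, impact vy=-6.570
  bounce: vy ← 0.81·6.570 = 5.322
Arc 6: start y=0.000, vy=5.322 → t=1.086, apex=1.445, x_land=80.882, impact vy=-5.322
  bounce: vy ← 0.81·5.322 = 4.311
Arc 7: start y=0.000, vy=4.311 → t=0.880, apex=0.948, x_land=87.471, impact vy=-4.311
  bounce: vy ← 0.81·4.311 = 3.492

1 2.149 11.886 16.098
2 2.523 7.799 34.997
3 2.044 5.117 50.304
4 1.655 3.357 62.704
5 1.341 2.203 72.747
6 1.086 1.445 80.882
7 0.880 0.948 87.471
final: 87.471 3.492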